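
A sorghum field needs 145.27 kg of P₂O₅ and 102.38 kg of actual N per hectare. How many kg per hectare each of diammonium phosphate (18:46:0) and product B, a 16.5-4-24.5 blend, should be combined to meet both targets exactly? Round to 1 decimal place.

289.3 kg diammonium phosphate, 304.9 kg product B

Per-hectare balance (a = diammonium phosphate, b = product B):
P₂O₅: 0.46·a + 0.04·b = 145.27
N: 0.18·a + 0.165·b = 102.38
From row1: a = (145.27 − 0.04·b) / 0.46.
Into row2: 0.18·(145.27 − 0.04·b)/0.46 + 0.165·b = 102.38 → b = 304.894, a = 289.292.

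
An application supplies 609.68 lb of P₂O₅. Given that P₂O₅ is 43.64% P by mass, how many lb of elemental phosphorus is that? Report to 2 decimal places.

266.06 lb P

P = 609.68 × 0.4364 = 266.064 lb.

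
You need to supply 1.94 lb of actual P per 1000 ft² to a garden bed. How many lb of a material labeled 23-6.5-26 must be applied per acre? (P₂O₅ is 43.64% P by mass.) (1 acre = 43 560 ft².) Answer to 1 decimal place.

2979.1 lb of product per acre

As P₂O₅: 1.94 / 0.4364 = 4.44546 lb per 1000 ft².
Product per 1000 ft² = 4.44546 / 6.5% = 68.3917 lb.
Convert to per acre: 68.3917 × 43.56 = 2979.14 lb.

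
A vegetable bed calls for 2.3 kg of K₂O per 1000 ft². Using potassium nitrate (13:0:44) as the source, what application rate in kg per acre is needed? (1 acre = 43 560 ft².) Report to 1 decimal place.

227.7 kg of product per acre

Product per 1000 ft² = 2.3 / 44% = 5.22727 kg.
Convert to per acre: 5.22727 × 43.56 = 227.7 kg.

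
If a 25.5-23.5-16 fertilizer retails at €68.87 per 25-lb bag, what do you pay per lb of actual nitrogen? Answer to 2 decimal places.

N in bag = 25 × 25.5% = 6.375 lb.
Cost per lb N = €68.87 / 6.375 = €10.8031.

€10.80 per lb N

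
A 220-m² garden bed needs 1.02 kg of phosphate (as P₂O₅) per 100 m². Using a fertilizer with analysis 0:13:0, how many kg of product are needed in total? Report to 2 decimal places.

17.26 kg

Product per 100 m² = 1.02 / 13% = 7.84615 kg.
Total product = 7.84615 × 220 / 100 = 17.2615 kg.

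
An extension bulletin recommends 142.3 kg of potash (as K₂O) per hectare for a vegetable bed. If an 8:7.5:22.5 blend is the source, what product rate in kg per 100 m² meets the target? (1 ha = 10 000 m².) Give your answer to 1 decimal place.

Product per hectare = 142.3 / 22.5% = 632.444 kg.
Convert to per 100 m²: 632.444 × 0.01 = 6.32444 kg.

6.3 kg of product per hundred sq m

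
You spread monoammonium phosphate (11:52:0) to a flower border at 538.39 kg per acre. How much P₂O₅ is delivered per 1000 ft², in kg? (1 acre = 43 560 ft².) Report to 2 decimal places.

P₂O₅ per acre = 538.39 × 52% = 279.963 kg.
Convert to per 1000 ft²: 279.963 × 0.0229568 = 6.42706 kg.

6.43 kg P₂O₅ per thousand sq ft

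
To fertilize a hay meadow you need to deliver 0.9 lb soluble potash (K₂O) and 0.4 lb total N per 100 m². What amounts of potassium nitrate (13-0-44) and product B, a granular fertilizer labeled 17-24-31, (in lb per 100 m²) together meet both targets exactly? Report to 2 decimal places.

0.84 lb potassium nitrate, 1.71 lb product B

Let a = lb of potassium nitrate, b = lb of product B (per 100 m²).
K₂O: 0.44·a + 0.31·b = 0.9
N: 0.13·a + 0.17·b = 0.4
From row1: a = (0.9 − 0.31·b) / 0.44.
Into row2: 0.13·(0.9 − 0.31·b)/0.44 + 0.17·b = 0.4 → b = 1.71014, a = 0.84058.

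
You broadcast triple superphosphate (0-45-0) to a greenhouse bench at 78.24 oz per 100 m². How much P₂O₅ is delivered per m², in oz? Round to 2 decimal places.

0.35 oz P₂O₅ per sq m

P₂O₅ per 100 m² = 78.24 × 45% = 35.208 oz.
Convert to per m²: 35.208 × 0.01 = 0.35208 oz.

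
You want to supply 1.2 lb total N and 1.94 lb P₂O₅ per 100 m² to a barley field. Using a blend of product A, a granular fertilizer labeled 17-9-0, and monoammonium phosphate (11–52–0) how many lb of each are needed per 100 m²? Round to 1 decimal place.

5.2 lb product A, 2.8 lb monoammonium phosphate

Let a = lb of product A, b = lb of monoammonium phosphate (per 100 m²).
N: 0.17·a + 0.11·b = 1.2
P₂O₅: 0.09·a + 0.52·b = 1.94
From row1: a = (1.2 − 0.11·b) / 0.17.
Into row2: 0.09·(1.2 − 0.11·b)/0.17 + 0.52·b = 1.94 → b = 2.82548, a = 5.23057.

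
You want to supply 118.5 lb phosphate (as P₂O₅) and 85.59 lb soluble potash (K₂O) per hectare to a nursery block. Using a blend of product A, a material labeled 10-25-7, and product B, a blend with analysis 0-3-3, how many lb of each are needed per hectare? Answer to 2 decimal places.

182.83 lb product A, 2426.39 lb product B

With a, b = lb per hectare of product A and product B:
P₂O₅: 0.25·a + 0.03·b = 118.5
K₂O: 0.07·a + 0.03·b = 85.59
Eliminate b: (row1) − 0.03/0.03·(row2) → 0.18·a = 32.91, so a = 182.833.
Then b = (85.59 − 0.07·182.833) / 0.03 = 2426.389.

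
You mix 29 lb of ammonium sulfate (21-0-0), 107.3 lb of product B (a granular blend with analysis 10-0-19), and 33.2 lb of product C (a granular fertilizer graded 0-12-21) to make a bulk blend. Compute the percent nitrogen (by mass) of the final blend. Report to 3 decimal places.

Total mass = 29 + 107.3 + 33.2 = 169.5 lb.
N mass = 21%×29 + 10%×107.3 + 0%×33.2 = 16.82 lb.
% N = 16.82 / 169.5 = 9.9233%.

9.923% N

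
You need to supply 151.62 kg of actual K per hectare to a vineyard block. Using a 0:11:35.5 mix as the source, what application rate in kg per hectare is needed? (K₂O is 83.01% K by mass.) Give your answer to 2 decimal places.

As K₂O: 151.62 / 0.8301 = 182.653 kg per hectare.
Product per hectare = 182.653 / 35.5% = 514.5146 kg.

514.51 kg of product per hectare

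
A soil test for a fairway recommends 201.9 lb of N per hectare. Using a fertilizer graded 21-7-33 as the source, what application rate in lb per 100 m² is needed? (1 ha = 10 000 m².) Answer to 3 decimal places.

Product per hectare = 201.9 / 21% = 961.429 lb.
Convert to per 100 m²: 961.429 × 0.01 = 9.61429 lb.

9.614 lb of product per hundred sq m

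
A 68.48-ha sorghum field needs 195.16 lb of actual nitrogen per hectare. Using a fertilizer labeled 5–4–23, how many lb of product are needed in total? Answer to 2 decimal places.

267291.14 lb

Product per hectare = 195.16 / 5% = 3903.2 lb.
Total product = 3903.2 × 68.48 = 267291.136 lb.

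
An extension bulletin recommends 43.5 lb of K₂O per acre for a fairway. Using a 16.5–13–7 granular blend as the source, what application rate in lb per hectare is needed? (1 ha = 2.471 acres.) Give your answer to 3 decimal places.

Product per acre = 43.5 / 7% = 621.429 lb.
Convert to per hectare: 621.429 × 2.471 = 1535.55 lb.

1535.550 lb of product per hectare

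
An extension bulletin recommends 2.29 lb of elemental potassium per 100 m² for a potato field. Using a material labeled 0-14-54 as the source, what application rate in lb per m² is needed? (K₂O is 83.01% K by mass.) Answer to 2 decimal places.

0.05 lb of product per sq m

As K₂O: 2.29 / 0.8301 = 2.7587 lb per 100 m².
Product per 100 m² = 2.7587 / 54% = 5.10871 lb.
Convert to per m²: 5.10871 × 0.01 = 0.0510871 lb.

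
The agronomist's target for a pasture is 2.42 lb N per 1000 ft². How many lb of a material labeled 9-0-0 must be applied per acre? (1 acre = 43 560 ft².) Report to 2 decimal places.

Product per 1000 ft² = 2.42 / 9% = 26.8889 lb.
Convert to per acre: 26.8889 × 43.56 = 1171.28 lb.

1171.28 lb of product per acre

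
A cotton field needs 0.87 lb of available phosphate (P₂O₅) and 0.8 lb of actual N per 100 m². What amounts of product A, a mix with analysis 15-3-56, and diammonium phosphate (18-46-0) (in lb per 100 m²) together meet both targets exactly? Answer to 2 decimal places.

With a, b = lb per 100 m² of product A and diammonium phosphate:
P₂O₅: 0.03·a + 0.46·b = 0.87
N: 0.15·a + 0.18·b = 0.8
Solving simultaneously: a = 3.3239, b = 1.67453.

3.32 lb product A, 1.67 lb diammonium phosphate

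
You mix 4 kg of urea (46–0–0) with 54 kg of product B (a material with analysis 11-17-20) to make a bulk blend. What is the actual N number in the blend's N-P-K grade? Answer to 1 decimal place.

13.4% N

Total mass = 4 + 54 = 58 kg.
N mass = 46%×4 + 11%×54 = 7.78 kg.
% N = 7.78 / 58 = 13.4138%.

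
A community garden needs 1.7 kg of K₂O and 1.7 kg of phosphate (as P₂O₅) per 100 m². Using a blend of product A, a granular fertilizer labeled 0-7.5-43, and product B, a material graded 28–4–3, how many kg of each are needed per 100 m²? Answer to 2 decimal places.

Per-100 m² balance (a = product A, b = product B):
K₂O: 0.43·a + 0.03·b = 1.7
P₂O₅: 0.075·a + 0.04·b = 1.7
Eliminate b: (row1) − 0.03/0.04·(row2) → 0.37375·a = 0.425, so a = 1.13712.
Then b = (1.7 − 0.075·1.13712) / 0.04 = 40.3679.

1.14 kg product A, 40.37 kg product B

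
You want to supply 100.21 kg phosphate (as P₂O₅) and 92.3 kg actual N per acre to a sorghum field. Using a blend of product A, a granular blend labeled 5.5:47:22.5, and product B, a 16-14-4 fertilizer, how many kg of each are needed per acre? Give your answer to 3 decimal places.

46.098 kg product A, 561.029 kg product B

Let a = kg of product A, b = kg of product B (per acre).
P₂O₅: 0.47·a + 0.14·b = 100.21
N: 0.055·a + 0.16·b = 92.3
Eliminate b: (row1) − 0.14/0.16·(row2) → 0.421875·a = 19.4475, so a = 46.0978.
Then b = (92.3 − 0.055·46.0978) / 0.16 = 561.0289.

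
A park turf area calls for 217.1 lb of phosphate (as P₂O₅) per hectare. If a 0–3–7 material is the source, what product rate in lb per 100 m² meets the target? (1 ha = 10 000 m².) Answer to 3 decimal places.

72.367 lb of product per hundred sq m

Product per hectare = 217.1 / 3% = 7236.67 lb.
Convert to per 100 m²: 7236.67 × 0.01 = 72.3667 lb.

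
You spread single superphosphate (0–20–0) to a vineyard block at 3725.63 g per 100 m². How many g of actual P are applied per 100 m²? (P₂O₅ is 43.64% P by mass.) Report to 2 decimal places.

325.17 g P per hundred sq m

P₂O₅ per 100 m² = 3725.63 × 20% = 745.126 g.
Elemental P = 745.126 × 0.4364 = 325.173 g per 100 m².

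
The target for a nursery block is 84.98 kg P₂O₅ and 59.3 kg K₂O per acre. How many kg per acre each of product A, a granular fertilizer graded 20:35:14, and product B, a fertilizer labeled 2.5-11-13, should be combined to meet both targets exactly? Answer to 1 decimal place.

Let a = kg of product A, b = kg of product B (per acre).
P₂O₅: 0.35·a + 0.11·b = 84.98
K₂O: 0.14·a + 0.13·b = 59.3
Eliminate a: (row1) − 0.35/0.14·(row2) → -0.215·b = -63.27, so b = 294.279.
Back-substitute: a = (84.98 − 0.11·294.279) / 0.35 = 150.312.

150.3 kg product A, 294.3 kg product B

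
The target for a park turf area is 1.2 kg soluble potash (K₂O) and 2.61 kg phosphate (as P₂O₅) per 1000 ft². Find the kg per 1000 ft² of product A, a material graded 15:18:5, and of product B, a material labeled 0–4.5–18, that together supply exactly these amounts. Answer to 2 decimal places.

13.79 kg product A, 2.84 kg product B

Per-1000 ft² balance (a = product A, b = product B):
K₂O: 0.05·a + 0.18·b = 1.2
P₂O₅: 0.18·a + 0.045·b = 2.61
Eliminate b: (row1) − 0.18/0.045·(row2) → -0.67·a = -9.24, so a = 13.791.
Then b = (2.61 − 0.18·13.791) / 0.045 = 2.83582.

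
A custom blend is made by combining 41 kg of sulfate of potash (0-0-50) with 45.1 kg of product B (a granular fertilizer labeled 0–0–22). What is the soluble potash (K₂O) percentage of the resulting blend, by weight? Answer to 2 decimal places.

Total mass = 41 + 45.1 = 86.1 kg.
K₂O mass = 50%×41 + 22%×45.1 = 30.422 kg.
% K₂O = 30.422 / 86.1 = 35.3333%.

35.33% K₂O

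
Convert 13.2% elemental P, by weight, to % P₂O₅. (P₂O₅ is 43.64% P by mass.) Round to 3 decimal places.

%P₂O₅ = 13.2 / 0.4364 = 30.24748%.

30.247% P₂O₅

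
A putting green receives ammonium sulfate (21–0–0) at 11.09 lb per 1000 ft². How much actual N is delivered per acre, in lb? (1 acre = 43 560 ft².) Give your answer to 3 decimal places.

101.447 lb N per acre

nitrogen per 1000 ft² = 11.09 × 21% = 2.3289 lb.
Convert to per acre: 2.3289 × 43.56 = 101.4469 lb.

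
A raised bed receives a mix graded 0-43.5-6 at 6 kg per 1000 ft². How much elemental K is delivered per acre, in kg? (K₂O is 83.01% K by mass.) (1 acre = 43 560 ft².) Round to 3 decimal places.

K₂O per 1000 ft² = 6 × 6% = 0.36 kg.
Elemental K = 0.36 × 0.8301 = 0.298836 kg per 1000 ft².
Convert to per acre: 0.298836 × 43.56 = 13.0173 kg.

13.017 kg K per acre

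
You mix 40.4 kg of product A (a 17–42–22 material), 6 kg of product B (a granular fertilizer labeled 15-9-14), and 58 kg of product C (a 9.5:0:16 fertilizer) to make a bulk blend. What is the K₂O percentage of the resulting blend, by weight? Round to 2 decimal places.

18.21% K₂O

Total mass = 40.4 + 6 + 58 = 104.4 kg.
K₂O mass = 22%×40.4 + 14%×6 + 16%×58 = 19.008 kg.
% K₂O = 19.008 / 104.4 = 18.2069%.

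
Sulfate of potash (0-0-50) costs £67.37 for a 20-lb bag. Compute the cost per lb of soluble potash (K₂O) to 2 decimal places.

K₂O in bag = 20 × 50% = 10 lb.
Cost per lb K₂O = £67.37 / 10 = £6.7370.

£6.74 per lb K₂O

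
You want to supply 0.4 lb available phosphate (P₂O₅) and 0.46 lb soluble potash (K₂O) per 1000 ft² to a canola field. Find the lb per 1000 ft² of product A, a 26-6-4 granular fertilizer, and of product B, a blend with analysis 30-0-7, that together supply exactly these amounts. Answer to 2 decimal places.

Let a = lb of product A, b = lb of product B (per 1000 ft²).
P₂O₅: 0.06·a + 0·b = 0.4
K₂O: 0.04·a + 0.07·b = 0.46
Eliminate b: (row1) − 0/0.07·(row2) → 0.06·a = 0.4, so a = 6.66667.
Then b = (0.46 − 0.04·6.66667) / 0.07 = 2.7619.

6.67 lb product A, 2.76 lb product B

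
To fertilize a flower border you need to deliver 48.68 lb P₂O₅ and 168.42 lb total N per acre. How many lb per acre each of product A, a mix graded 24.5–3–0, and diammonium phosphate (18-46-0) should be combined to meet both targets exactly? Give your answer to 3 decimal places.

640.362 lb product A, 64.063 lb diammonium phosphate

With a, b = lb per acre of product A and diammonium phosphate:
P₂O₅: 0.03·a + 0.46·b = 48.68
N: 0.245·a + 0.18·b = 168.42
From row1: a = (48.68 − 0.46·b) / 0.03.
Into row2: 0.245·(48.68 − 0.46·b)/0.03 + 0.18·b = 168.42 → b = 64.0634, a = 640.3616.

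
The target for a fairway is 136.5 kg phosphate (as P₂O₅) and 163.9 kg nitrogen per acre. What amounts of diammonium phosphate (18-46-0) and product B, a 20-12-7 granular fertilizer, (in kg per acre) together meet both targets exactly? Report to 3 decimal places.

Let a = kg of diammonium phosphate, b = kg of product B (per acre).
P₂O₅: 0.46·a + 0.12·b = 136.5
N: 0.18·a + 0.2·b = 163.9
Eliminate b: (row1) − 0.12/0.2·(row2) → 0.352·a = 38.16, so a = 108.4091.
Then b = (163.9 − 0.18·108.4091) / 0.2 = 721.9318.

108.409 kg diammonium phosphate, 721.932 kg product B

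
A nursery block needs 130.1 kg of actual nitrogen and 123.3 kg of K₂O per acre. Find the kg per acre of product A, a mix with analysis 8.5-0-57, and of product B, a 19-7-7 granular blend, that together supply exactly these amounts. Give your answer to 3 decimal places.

Per-acre balance (a = product A, b = product B):
N: 0.085·a + 0.19·b = 130.1
K₂O: 0.57·a + 0.07·b = 123.3
Eliminate a: (row1) − 0.085/0.57·(row2) → 0.179561·b = 111.713, so b = 622.1446.
Back-substitute: a = (130.1 − 0.19·622.1446) / 0.085 = 139.9121.

139.912 kg product A, 622.145 kg product B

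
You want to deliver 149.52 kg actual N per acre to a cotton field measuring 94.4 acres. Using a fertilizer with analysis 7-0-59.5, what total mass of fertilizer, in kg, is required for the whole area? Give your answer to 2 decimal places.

201638.40 kg

Product per acre = 149.52 / 7% = 2136 kg.
Total product = 2136 × 94.4 = 201638.4 kg.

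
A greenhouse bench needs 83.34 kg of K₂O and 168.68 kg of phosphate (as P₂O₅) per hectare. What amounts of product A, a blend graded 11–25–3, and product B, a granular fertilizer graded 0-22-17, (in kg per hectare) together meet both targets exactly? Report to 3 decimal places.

288.045 kg product A, 439.404 kg product B

Let a = kg of product A, b = kg of product B (per hectare).
K₂O: 0.03·a + 0.17·b = 83.34
P₂O₅: 0.25·a + 0.22·b = 168.68
Eliminate b: (row1) − 0.17/0.22·(row2) → -0.163182·a = -47.0036, so a = 288.0446.
Then b = (168.68 − 0.25·288.0446) / 0.22 = 439.4039.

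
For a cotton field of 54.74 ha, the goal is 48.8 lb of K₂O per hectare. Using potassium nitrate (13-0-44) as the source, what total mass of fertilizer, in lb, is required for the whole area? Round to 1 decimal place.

Product per hectare = 48.8 / 44% = 110.909 lb.
Total product = 110.909 × 54.74 = 6071.16 lb.

6071.2 lb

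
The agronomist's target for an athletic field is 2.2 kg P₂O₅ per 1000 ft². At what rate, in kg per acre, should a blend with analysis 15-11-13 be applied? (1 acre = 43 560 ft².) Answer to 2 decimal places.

871.20 kg of product per acre

Product per 1000 ft² = 2.2 / 11% = 20 kg.
Convert to per acre: 20 × 43.56 = 871.2 kg.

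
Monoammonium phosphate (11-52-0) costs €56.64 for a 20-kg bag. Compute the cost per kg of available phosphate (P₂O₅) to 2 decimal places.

€5.45 per kg P₂O₅

P₂O₅ in bag = 20 × 52% = 10.4 kg.
Cost per kg P₂O₅ = €56.64 / 10.4 = €5.4462.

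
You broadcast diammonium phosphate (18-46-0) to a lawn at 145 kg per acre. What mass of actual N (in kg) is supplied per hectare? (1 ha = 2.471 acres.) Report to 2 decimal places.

nitrogen per acre = 145 × 18% = 26.1 kg.
Convert to per hectare: 26.1 × 2.471 = 64.4931 kg.

64.49 kg N per hectare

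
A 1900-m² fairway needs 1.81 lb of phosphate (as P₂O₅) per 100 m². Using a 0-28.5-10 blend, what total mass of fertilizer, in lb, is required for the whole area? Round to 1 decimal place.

120.7 lb

Product per 100 m² = 1.81 / 28.5% = 6.35088 lb.
Total product = 6.35088 × 1900 / 100 = 120.667 lb.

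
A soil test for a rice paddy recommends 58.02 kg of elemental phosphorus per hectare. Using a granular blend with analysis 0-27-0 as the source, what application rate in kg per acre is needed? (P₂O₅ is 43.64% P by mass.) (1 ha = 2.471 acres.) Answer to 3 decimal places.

199.277 kg of product per acre

As P₂O₅: 58.02 / 0.4364 = 132.951 kg per hectare.
Product per hectare = 132.951 / 27% = 492.413 kg.
Convert to per acre: 492.413 × 0.404694 = 199.2767 kg.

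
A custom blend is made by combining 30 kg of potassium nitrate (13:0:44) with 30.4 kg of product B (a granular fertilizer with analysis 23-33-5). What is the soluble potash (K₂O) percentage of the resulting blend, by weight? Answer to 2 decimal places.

24.37% K₂O

Total mass = 30 + 30.4 = 60.4 kg.
K₂O mass = 44%×30 + 5%×30.4 = 14.72 kg.
% K₂O = 14.72 / 60.4 = 24.3709%.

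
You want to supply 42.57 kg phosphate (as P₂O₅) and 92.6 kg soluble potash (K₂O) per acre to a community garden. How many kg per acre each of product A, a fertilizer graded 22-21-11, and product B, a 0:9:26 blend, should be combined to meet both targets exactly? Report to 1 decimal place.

61.2 kg product A, 330.3 kg product B

Let a = kg of product A, b = kg of product B (per acre).
P₂O₅: 0.21·a + 0.09·b = 42.57
K₂O: 0.11·a + 0.26·b = 92.6
Solving simultaneously: a = 61.1678, b = 330.275.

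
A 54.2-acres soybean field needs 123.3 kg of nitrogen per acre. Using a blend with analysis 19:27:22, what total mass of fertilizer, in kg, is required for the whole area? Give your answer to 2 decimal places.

Product per acre = 123.3 / 19% = 648.947 kg.
Total product = 648.947 × 54.2 = 35172.947 kg.

35172.95 kg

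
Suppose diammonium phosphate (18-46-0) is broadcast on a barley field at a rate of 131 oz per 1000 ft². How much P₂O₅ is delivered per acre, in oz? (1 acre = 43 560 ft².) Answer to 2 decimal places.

P₂O₅ per 1000 ft² = 131 × 46% = 60.26 oz.
Convert to per acre: 60.26 × 43.56 = 2624.926 oz.

2624.93 oz P₂O₅ per acre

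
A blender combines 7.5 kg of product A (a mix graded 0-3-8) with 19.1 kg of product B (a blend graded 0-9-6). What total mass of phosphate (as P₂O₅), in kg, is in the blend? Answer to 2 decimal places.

1.94 kg P₂O₅

P₂O₅ mass = 3%×7.5 + 9%×19.1 = 1.944 kg.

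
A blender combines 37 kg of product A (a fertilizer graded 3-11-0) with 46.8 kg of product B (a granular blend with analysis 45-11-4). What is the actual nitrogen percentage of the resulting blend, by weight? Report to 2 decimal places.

Total mass = 37 + 46.8 = 83.8 kg.
N mass = 3%×37 + 45%×46.8 = 22.17 kg.
% N = 22.17 / 83.8 = 26.4558%.

26.46% N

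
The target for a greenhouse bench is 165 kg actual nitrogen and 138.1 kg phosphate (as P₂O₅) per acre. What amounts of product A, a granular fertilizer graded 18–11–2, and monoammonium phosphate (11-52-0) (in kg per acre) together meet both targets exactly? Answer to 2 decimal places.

866.37 kg product A, 82.31 kg monoammonium phosphate

With a, b = kg per acre of product A and monoammonium phosphate:
N: 0.18·a + 0.11·b = 165
P₂O₅: 0.11·a + 0.52·b = 138.1
Eliminate b: (row1) − 0.11/0.52·(row2) → 0.156731·a = 135.787, so a = 866.368.
Then b = (138.1 − 0.11·866.368) / 0.52 = 82.3067.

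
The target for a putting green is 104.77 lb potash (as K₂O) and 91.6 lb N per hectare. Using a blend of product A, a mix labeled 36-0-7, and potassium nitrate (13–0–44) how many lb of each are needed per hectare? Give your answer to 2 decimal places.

178.73 lb product A, 209.68 lb potassium nitrate

With a, b = lb per hectare of product A and potassium nitrate:
K₂O: 0.07·a + 0.44·b = 104.77
N: 0.36·a + 0.13·b = 91.6
Solving simultaneously: a = 178.727, b = 209.6798.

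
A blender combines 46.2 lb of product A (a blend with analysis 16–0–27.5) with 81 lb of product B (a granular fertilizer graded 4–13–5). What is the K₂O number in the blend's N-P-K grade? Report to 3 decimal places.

13.172% K₂O

Total mass = 46.2 + 81 = 127.2 lb.
K₂O mass = 27.5%×46.2 + 5%×81 = 16.755 lb.
% K₂O = 16.755 / 127.2 = 13.1722%.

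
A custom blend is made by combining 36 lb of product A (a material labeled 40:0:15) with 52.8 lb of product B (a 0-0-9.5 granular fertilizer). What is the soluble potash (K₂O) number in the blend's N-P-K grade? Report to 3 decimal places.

Total mass = 36 + 52.8 = 88.8 lb.
K₂O mass = 15%×36 + 9.5%×52.8 = 10.416 lb.
% K₂O = 10.416 / 88.8 = 11.7297%.

11.730% K₂O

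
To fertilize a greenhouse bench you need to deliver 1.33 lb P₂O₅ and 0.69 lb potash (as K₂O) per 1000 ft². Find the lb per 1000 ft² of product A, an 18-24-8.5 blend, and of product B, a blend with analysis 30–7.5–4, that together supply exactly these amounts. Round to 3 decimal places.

With a, b = lb per 1000 ft² of product A and product B:
P₂O₅: 0.24·a + 0.075·b = 1.33
K₂O: 0.085·a + 0.04·b = 0.69
Eliminate b: (row1) − 0.075/0.04·(row2) → 0.080625·a = 0.03625, so a = 0.449612.
Then b = (0.69 − 0.085·0.449612) / 0.04 = 16.2946.

0.450 lb product A, 16.295 lb product B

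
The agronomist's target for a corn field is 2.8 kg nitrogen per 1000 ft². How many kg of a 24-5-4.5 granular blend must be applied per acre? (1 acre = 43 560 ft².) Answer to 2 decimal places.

Product per 1000 ft² = 2.8 / 24% = 11.6667 kg.
Convert to per acre: 11.6667 × 43.56 = 508.2 kg.

508.20 kg of product per acre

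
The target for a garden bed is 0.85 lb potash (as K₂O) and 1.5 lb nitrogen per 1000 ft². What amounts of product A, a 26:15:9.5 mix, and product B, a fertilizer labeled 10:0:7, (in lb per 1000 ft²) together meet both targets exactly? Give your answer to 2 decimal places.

Let a = lb of product A, b = lb of product B (per 1000 ft²).
K₂O: 0.095·a + 0.07·b = 0.85
N: 0.26·a + 0.1·b = 1.5
Eliminate a: (row1) − 0.095/0.26·(row2) → 0.0334615·b = 0.301923, so b = 9.02299.
Back-substitute: a = (0.85 − 0.07·9.02299) / 0.095 = 2.29885.

2.30 lb product A, 9.02 lb product B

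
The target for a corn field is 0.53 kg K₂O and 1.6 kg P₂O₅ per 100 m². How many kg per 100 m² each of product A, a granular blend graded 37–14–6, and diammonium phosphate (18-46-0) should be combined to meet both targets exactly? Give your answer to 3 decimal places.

8.833 kg product A, 0.790 kg diammonium phosphate

Per-100 m² balance (a = product A, b = diammonium phosphate):
K₂O: 0.06·a + 0·b = 0.53
P₂O₅: 0.14·a + 0.46·b = 1.6
Solving simultaneously: a = 8.83333, b = 0.789855.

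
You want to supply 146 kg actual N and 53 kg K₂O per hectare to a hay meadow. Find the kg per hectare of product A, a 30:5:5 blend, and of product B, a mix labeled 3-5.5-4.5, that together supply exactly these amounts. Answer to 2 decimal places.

Per-hectare balance (a = product A, b = product B):
N: 0.3·a + 0.03·b = 146
K₂O: 0.05·a + 0.045·b = 53
Eliminate b: (row1) − 0.03/0.045·(row2) → 0.266667·a = 110.667, so a = 415.
Then b = (53 − 0.05·415) / 0.045 = 716.667.

415.00 kg product A, 716.67 kg product B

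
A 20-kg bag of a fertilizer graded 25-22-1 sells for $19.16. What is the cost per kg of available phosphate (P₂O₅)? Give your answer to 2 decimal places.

P₂O₅ in bag = 20 × 22% = 4.4 kg.
Cost per kg P₂O₅ = $19.16 / 4.4 = $4.3545.

$4.35 per kg P₂O₅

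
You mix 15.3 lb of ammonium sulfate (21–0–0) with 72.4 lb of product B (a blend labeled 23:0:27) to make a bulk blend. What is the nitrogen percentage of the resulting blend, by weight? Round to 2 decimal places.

22.65% N

Total mass = 15.3 + 72.4 = 87.7 lb.
N mass = 21%×15.3 + 23%×72.4 = 19.865 lb.
% N = 19.865 / 87.7 = 22.6511%.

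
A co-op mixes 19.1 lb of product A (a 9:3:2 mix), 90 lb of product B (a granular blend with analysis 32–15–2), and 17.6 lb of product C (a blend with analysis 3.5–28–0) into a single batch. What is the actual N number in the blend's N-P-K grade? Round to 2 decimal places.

Total mass = 19.1 + 90 + 17.6 = 126.7 lb.
N mass = 9%×19.1 + 32%×90 + 3.5%×17.6 = 31.135 lb.
% N = 31.135 / 126.7 = 24.5738%.

24.57% N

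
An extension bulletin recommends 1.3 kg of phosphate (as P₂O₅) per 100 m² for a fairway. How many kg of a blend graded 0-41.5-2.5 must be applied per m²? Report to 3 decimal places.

0.031 kg of product per sq m

Product per 100 m² = 1.3 / 41.5% = 3.13253 kg.
Convert to per m²: 3.13253 × 0.01 = 0.0313253 kg.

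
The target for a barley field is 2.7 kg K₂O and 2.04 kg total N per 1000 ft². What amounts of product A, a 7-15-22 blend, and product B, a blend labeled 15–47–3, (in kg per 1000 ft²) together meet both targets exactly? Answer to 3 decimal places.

Per-1000 ft² balance (a = product A, b = product B):
K₂O: 0.22·a + 0.03·b = 2.7
N: 0.07·a + 0.15·b = 2.04
Eliminate a: (row1) − 0.22/0.07·(row2) → -0.441429·b = -3.71143, so b = 8.40777.
Back-substitute: a = (2.7 − 0.03·8.40777) / 0.22 = 11.1262.

11.126 kg product A, 8.408 kg product B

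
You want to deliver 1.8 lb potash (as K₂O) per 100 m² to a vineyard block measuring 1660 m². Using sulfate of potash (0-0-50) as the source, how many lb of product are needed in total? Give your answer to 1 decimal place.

Product per 100 m² = 1.8 / 50% = 3.6 lb.
Total product = 3.6 × 1660 / 100 = 59.76 lb.

59.8 lb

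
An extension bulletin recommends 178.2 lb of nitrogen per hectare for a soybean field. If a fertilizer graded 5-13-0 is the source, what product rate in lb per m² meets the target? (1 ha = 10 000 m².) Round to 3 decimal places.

0.356 lb of product per sq m

Product per hectare = 178.2 / 5% = 3564 lb.
Convert to per m²: 3564 × 0.0001 = 0.3564 lb.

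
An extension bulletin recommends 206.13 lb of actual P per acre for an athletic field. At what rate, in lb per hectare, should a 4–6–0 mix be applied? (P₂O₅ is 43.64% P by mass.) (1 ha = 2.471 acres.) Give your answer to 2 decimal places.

As P₂O₅: 206.13 / 0.4364 = 472.342 lb per acre.
Product per acre = 472.342 / 6% = 7872.36 lb.
Convert to per hectare: 7872.36 × 2.471 = 19452.613 lb.

19452.61 lb of product per hectare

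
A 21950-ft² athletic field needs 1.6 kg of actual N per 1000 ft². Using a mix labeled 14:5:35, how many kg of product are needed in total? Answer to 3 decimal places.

Product per 1000 ft² = 1.6 / 14% = 11.4286 kg.
Total product = 11.4286 × 21950 / 1000 = 250.8571 kg.

250.857 kg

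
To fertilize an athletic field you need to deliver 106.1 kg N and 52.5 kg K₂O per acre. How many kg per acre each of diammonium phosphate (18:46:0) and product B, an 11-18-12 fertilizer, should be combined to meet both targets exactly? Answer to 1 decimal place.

Let a = kg of diammonium phosphate, b = kg of product B (per acre).
N: 0.18·a + 0.11·b = 106.1
K₂O: 0·a + 0.12·b = 52.5
Solving simultaneously: a = 322.083, b = 437.5.

322.1 kg diammonium phosphate, 437.5 kg product B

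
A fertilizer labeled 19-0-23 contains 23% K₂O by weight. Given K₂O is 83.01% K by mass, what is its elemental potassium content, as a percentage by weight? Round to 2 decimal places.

19.09% K

%K = 23 × 0.8301 = 19.0923%.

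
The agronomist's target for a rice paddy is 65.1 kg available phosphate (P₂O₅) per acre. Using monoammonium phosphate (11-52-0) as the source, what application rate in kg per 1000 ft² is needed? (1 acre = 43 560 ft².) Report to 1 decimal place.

Product per acre = 65.1 / 52% = 125.192 kg.
Convert to per 1000 ft²: 125.192 × 0.0229568 = 2.87402 kg.

2.9 kg of product per thousand sq ft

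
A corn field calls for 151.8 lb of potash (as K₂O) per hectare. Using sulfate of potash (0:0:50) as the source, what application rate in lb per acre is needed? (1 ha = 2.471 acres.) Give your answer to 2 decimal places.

Product per hectare = 151.8 / 50% = 303.6 lb.
Convert to per acre: 303.6 × 0.404694 = 122.865 lb.

122.87 lb of product per acre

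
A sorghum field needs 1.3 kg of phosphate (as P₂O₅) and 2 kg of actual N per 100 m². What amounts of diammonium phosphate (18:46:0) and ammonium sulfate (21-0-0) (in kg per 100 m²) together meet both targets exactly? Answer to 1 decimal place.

Let a = kg of diammonium phosphate, b = kg of ammonium sulfate (per 100 m²).
P₂O₅: 0.46·a + 0·b = 1.3
N: 0.18·a + 0.21·b = 2
From row1: a = (1.3 − 0·b) / 0.46.
Into row2: 0.18·(1.3 − 0·b)/0.46 + 0.21·b = 2 → b = 7.10145, a = 2.82609.

2.8 kg diammonium phosphate, 7.1 kg ammonium sulfate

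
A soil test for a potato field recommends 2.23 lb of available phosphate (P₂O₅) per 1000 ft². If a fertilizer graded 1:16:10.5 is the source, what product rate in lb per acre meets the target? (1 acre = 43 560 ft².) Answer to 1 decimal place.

607.1 lb of product per acre

Product per 1000 ft² = 2.23 / 16% = 13.9375 lb.
Convert to per acre: 13.9375 × 43.56 = 607.118 lb.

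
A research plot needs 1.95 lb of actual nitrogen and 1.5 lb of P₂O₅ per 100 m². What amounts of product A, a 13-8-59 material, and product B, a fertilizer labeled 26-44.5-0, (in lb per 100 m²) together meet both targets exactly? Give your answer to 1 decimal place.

12.9 lb product A, 1.1 lb product B

Let a = lb of product A, b = lb of product B (per 100 m²).
N: 0.13·a + 0.26·b = 1.95
P₂O₅: 0.08·a + 0.445·b = 1.5
Eliminate b: (row1) − 0.26/0.445·(row2) → 0.0832584·a = 1.0736, so a = 12.8947.
Then b = (1.5 − 0.08·12.8947) / 0.445 = 1.05263.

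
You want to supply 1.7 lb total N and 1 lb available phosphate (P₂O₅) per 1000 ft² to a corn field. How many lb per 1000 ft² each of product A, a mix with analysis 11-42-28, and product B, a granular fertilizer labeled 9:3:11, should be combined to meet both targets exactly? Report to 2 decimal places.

1.13 lb product A, 17.51 lb product B

Per-1000 ft² balance (a = product A, b = product B):
N: 0.11·a + 0.09·b = 1.7
P₂O₅: 0.42·a + 0.03·b = 1
Eliminate b: (row1) − 0.09/0.03·(row2) → -1.15·a = -1.3, so a = 1.13043.
Then b = (1 − 0.42·1.13043) / 0.03 = 17.5072.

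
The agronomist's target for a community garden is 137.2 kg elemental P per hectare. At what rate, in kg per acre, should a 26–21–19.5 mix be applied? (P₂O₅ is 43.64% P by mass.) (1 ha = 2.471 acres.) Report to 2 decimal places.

605.87 kg of product per acre

As P₂O₅: 137.2 / 0.4364 = 314.39 kg per hectare.
Product per hectare = 314.39 / 21% = 1497.1 kg.
Convert to per acre: 1497.1 × 0.404694 = 605.867 kg.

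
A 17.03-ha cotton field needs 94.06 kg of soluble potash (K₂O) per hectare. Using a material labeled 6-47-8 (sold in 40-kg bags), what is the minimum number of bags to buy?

501 bags

Product per hectare = 94.06 / 8% = 1175.75 kg.
Total product = 1175.75 × 17.03 = 20023 kg.
Bags = ⌈20023 / 40⌉ = 501.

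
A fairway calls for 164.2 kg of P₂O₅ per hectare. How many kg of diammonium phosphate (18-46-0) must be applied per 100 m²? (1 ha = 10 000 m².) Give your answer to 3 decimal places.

3.570 kg of product per hundred sq m

Product per hectare = 164.2 / 46% = 356.957 kg.
Convert to per 100 m²: 356.957 × 0.01 = 3.56957 kg.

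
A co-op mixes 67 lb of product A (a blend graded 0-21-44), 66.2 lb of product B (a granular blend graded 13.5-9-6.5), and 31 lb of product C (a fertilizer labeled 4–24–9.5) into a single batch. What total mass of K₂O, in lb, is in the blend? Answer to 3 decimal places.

K₂O mass = 44%×67 + 6.5%×66.2 + 9.5%×31 = 36.728 lb.

36.728 lb K₂O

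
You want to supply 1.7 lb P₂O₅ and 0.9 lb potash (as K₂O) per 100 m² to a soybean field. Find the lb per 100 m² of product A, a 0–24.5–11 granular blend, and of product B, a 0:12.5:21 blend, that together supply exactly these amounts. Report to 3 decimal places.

With a, b = lb per 100 m² of product A and product B:
P₂O₅: 0.245·a + 0.125·b = 1.7
K₂O: 0.11·a + 0.21·b = 0.9
Eliminate a: (row1) − 0.245/0.11·(row2) → -0.342727·b = -0.304545, so b = 0.888594.
Back-substitute: a = (1.7 − 0.125·0.888594) / 0.245 = 6.48541.

6.485 lb product A, 0.889 lb product B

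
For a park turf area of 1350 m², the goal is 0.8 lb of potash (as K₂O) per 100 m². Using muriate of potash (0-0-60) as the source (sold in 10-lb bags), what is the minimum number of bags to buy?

2 bags

Product per 100 m² = 0.8 / 60% = 1.33333 lb.
Total product = 1.33333 × 1350 / 100 = 18 lb.
Bags = ⌈18 / 10⌉ = 2.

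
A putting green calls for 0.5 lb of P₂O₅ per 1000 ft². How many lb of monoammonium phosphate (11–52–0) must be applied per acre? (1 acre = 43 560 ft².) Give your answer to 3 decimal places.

Product per 1000 ft² = 0.5 / 52% = 0.961538 lb.
Convert to per acre: 0.961538 × 43.56 = 41.8846 lb.

41.885 lb of product per acre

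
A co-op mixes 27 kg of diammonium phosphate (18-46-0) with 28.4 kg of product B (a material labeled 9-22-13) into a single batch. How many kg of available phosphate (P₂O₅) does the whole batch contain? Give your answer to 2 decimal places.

18.67 kg P₂O₅

P₂O₅ mass = 46%×27 + 22%×28.4 = 18.668 kg.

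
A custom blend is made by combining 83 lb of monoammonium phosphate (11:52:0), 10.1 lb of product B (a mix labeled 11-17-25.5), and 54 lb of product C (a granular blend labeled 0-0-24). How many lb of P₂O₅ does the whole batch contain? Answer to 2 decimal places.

P₂O₅ mass = 52%×83 + 17%×10.1 + 0%×54 = 44.877 lb.

44.88 lb P₂O₅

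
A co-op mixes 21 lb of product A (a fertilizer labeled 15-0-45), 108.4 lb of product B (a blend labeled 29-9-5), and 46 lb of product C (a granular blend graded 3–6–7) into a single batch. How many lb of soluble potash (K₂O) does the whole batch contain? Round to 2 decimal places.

K₂O mass = 45%×21 + 5%×108.4 + 7%×46 = 18.09 lb.

18.09 lb K₂O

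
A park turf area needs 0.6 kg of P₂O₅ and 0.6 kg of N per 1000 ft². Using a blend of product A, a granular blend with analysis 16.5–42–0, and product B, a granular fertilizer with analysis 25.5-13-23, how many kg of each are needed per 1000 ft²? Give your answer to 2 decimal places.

Per-1000 ft² balance (a = product A, b = product B):
P₂O₅: 0.42·a + 0.13·b = 0.6
N: 0.165·a + 0.255·b = 0.6
From row1: a = (0.6 − 0.13·b) / 0.42.
Into row2: 0.165·(0.6 − 0.13·b)/0.42 + 0.255·b = 0.6 → b = 1.78634, a = 0.875657.

0.88 kg product A, 1.79 kg product B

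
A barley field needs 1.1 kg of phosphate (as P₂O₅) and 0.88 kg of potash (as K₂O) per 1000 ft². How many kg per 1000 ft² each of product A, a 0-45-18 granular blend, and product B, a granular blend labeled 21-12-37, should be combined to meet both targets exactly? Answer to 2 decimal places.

2.08 kg product A, 1.37 kg product B

Per-1000 ft² balance (a = product A, b = product B):
P₂O₅: 0.45·a + 0.12·b = 1.1
K₂O: 0.18·a + 0.37·b = 0.88
Eliminate a: (row1) − 0.45/0.18·(row2) → -0.805·b = -1.1, so b = 1.36646.
Back-substitute: a = (1.1 − 0.12·1.36646) / 0.45 = 2.08006.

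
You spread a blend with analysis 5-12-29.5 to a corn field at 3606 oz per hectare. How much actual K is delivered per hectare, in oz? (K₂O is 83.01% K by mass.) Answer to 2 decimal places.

883.04 oz K per hectare

K₂O per hectare = 3606 × 29.5% = 1063.77 oz.
Elemental K = 1063.77 × 0.8301 = 883.035 oz per hectare.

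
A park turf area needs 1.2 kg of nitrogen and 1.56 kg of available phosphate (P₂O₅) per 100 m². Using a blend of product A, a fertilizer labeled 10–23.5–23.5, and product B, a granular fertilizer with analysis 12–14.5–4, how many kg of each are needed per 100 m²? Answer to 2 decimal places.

Let a = kg of product A, b = kg of product B (per 100 m²).
N: 0.1·a + 0.12·b = 1.2
P₂O₅: 0.235·a + 0.145·b = 1.56
Eliminate b: (row1) − 0.12/0.145·(row2) → -0.0944828·a = -0.0910345, so a = 0.963504.
Then b = (1.56 − 0.235·0.963504) / 0.145 = 9.19708.

0.96 kg product A, 9.20 kg product B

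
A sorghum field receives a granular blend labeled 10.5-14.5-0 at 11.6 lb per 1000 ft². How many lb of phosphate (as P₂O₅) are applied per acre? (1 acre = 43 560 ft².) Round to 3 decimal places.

P₂O₅ per 1000 ft² = 11.6 × 14.5% = 1.682 lb.
Convert to per acre: 1.682 × 43.56 = 73.2679 lb.

73.268 lb P₂O₅ per acre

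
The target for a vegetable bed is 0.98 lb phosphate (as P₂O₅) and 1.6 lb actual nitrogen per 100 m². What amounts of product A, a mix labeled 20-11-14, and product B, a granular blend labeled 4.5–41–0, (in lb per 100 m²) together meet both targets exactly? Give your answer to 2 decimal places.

Let a = lb of product A, b = lb of product B (per 100 m²).
P₂O₅: 0.11·a + 0.41·b = 0.98
N: 0.2·a + 0.045·b = 1.6
From row1: a = (0.98 − 0.41·b) / 0.11.
Into row2: 0.2·(0.98 − 0.41·b)/0.11 + 0.045·b = 1.6 → b = 0.259572, a = 7.9416.

7.94 lb product A, 0.26 lb product B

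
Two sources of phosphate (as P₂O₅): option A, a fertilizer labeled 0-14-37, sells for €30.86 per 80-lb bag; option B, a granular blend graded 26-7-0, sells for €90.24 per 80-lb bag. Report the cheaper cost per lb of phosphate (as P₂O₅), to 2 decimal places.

option A: P₂O₅ per bag = 80 × 14% = 11.2 lb; cost = 30.86 / 11.2 = €2.7554/lb P₂O₅.
option B: P₂O₅ per bag = 80 × 7% = 5.6 lb; cost = 90.24 / 5.6 = €16.1143/lb P₂O₅.
option A is cheaper.

€2.76 per lb P₂O₅ (option A)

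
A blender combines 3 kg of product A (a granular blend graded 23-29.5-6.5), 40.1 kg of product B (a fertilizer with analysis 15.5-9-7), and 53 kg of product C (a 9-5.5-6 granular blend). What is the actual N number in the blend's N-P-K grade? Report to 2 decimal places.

12.15% N

Total mass = 3 + 40.1 + 53 = 96.1 kg.
N mass = 23%×3 + 15.5%×40.1 + 9%×53 = 11.6755 kg.
% N = 11.6755 / 96.1 = 12.1493%.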